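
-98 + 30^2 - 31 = 771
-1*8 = -8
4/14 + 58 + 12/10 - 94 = -34.51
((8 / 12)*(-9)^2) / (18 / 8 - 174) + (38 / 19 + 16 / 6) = 2990 / 687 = 4.35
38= 38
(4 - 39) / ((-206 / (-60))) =-1050 / 103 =-10.19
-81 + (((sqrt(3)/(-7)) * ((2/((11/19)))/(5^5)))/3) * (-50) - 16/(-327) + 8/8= -26144/327 + 76 * sqrt(3)/28875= -79.95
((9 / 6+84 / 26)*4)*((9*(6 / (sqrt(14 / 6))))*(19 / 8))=63099*sqrt(21) / 182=1588.77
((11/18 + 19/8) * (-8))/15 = -43/27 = -1.59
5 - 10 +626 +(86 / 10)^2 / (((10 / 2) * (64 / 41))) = 5043809 / 8000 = 630.48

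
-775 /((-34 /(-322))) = -124775 /17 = -7339.71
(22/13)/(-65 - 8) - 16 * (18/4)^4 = -6226411/949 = -6561.02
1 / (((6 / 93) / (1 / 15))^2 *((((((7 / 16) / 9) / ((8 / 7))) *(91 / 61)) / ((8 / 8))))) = 1875872 / 111475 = 16.83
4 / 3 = 1.33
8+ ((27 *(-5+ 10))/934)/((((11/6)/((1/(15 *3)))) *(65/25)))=534293/66781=8.00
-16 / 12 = -4 / 3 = -1.33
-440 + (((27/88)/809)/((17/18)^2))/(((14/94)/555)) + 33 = -14597131183/36005354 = -405.42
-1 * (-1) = 1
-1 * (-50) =50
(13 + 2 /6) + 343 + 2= 1075 /3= 358.33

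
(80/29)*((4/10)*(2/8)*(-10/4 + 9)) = 52/29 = 1.79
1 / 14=0.07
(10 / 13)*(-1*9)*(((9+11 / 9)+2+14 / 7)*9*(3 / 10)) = -3456 / 13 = -265.85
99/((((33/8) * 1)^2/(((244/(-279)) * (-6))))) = 31232/1023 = 30.53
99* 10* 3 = 2970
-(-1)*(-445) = -445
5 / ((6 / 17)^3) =24565 / 216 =113.73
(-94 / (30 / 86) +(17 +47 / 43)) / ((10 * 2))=-40534 / 3225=-12.57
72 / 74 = 36 / 37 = 0.97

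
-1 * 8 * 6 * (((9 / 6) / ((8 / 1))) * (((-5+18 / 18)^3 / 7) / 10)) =288 / 35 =8.23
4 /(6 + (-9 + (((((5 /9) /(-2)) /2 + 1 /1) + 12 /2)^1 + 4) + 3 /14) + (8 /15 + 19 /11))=0.39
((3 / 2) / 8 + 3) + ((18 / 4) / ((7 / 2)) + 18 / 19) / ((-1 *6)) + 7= 20887 / 2128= 9.82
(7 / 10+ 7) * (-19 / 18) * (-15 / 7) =209 / 12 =17.42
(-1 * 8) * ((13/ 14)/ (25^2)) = -52/ 4375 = -0.01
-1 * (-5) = 5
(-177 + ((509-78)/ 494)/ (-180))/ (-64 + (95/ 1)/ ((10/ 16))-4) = -15739271/ 7469280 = -2.11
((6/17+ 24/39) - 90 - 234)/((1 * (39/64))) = -4568960/8619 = -530.10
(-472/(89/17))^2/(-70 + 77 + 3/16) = 1030153216/910915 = 1130.90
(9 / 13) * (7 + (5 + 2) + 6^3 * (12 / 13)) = 24966 / 169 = 147.73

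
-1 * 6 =-6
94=94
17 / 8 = 2.12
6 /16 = 3 /8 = 0.38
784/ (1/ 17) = 13328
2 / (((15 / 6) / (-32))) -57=-413 / 5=-82.60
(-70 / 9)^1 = -70 / 9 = -7.78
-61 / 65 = -0.94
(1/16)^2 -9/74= -1115/9472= -0.12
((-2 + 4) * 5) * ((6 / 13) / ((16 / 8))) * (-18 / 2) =-270 / 13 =-20.77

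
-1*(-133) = 133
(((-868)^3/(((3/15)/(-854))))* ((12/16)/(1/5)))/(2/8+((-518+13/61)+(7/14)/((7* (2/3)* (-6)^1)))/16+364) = 572342719788134400/18139627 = 31552066632.25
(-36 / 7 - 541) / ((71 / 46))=-175858 / 497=-353.84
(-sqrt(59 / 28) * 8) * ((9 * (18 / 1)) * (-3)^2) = -5832 * sqrt(413) / 7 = -16931.46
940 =940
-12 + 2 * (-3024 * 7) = -42348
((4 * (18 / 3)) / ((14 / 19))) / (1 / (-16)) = -3648 / 7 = -521.14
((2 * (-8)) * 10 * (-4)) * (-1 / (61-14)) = -640 / 47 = -13.62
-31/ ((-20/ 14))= 217/ 10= 21.70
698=698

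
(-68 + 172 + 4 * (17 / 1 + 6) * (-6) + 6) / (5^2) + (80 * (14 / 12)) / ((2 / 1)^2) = 424 / 75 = 5.65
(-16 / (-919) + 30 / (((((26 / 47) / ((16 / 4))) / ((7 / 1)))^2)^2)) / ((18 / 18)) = 5168212243867696 / 26247559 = 196902586.02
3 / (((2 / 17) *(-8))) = -51 / 16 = -3.19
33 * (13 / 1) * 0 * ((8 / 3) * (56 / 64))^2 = 0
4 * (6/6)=4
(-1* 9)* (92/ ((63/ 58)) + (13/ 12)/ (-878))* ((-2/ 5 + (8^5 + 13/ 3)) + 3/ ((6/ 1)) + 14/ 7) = -18425549460847/ 737520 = -24983118.37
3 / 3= 1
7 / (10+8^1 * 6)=7 / 58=0.12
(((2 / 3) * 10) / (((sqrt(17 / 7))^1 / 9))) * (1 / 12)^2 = 5 * sqrt(119) / 204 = 0.27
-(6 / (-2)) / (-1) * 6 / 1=-18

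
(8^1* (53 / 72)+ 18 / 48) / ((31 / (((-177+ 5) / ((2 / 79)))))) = -1532047 / 1116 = -1372.80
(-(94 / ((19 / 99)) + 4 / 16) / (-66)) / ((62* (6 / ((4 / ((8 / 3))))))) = 37243 / 1243968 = 0.03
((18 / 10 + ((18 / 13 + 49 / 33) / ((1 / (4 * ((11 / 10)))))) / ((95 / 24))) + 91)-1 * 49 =290161 / 6175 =46.99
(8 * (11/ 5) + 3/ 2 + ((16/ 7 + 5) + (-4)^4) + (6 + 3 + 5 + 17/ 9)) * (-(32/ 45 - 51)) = 425247119/ 28350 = 14999.90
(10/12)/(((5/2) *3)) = 1/9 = 0.11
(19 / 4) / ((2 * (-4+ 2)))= -1.19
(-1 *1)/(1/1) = -1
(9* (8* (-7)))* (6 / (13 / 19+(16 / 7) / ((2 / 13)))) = -134064 / 689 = -194.58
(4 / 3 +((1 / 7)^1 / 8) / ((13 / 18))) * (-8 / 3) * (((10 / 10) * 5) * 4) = -72.43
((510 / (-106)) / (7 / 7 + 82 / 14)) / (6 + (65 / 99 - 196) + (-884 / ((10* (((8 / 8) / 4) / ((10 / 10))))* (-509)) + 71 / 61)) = 537923925 / 143736088192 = 0.00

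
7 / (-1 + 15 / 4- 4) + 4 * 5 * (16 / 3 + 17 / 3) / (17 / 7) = 7224 / 85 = 84.99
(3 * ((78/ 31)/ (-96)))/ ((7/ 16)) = -0.18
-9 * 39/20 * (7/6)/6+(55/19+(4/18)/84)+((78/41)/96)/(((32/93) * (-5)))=-39699043/75382272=-0.53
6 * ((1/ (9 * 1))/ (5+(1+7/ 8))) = 16/ 165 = 0.10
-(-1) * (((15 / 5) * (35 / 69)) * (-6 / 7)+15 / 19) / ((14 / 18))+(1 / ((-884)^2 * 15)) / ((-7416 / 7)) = -176031560037413 / 265916317080960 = -0.66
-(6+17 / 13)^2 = -9025 / 169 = -53.40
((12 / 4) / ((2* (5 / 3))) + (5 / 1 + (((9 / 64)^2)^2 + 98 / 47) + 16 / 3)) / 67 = 0.20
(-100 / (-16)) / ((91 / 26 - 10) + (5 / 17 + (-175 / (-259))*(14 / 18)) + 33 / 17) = -1.67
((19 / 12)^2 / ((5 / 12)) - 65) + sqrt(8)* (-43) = -86* sqrt(2) - 3539 / 60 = -180.61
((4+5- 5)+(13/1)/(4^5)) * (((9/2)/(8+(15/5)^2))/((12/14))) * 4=86289/17408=4.96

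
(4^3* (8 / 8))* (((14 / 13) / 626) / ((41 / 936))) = 32256 / 12833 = 2.51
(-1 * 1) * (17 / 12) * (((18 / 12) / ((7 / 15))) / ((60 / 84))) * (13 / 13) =-51 / 8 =-6.38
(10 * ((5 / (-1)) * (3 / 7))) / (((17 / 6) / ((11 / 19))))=-9900 / 2261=-4.38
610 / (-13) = -610 / 13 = -46.92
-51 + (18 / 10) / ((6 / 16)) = -231 / 5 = -46.20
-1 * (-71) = 71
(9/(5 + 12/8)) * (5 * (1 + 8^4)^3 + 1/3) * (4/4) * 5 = 30946419302880/13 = 2380493792529.23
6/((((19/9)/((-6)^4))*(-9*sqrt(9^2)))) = -864/19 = -45.47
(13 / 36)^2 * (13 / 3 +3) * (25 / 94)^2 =1161875 / 17177184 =0.07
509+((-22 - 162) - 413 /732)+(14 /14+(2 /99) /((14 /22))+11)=5172179 /15372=336.47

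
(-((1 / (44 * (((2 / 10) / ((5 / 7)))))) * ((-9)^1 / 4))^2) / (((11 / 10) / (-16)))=253125 / 521752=0.49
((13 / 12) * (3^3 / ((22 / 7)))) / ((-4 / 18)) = -7371 / 176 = -41.88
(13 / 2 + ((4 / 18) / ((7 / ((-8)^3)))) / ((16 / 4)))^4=8882874001 / 252047376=35.24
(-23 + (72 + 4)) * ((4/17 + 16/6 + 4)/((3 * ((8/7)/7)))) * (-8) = -5974.80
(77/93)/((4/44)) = 847/93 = 9.11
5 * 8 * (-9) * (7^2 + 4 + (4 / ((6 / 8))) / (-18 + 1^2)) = -322440 / 17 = -18967.06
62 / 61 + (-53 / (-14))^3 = 9251625 / 167384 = 55.27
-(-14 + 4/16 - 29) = 171/4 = 42.75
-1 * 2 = -2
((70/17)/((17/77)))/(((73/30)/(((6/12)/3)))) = 26950/21097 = 1.28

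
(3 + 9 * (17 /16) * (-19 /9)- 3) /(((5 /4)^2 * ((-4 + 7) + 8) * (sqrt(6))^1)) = -323 * sqrt(6) /1650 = -0.48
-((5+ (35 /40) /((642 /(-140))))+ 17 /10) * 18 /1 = -125367 /1070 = -117.17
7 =7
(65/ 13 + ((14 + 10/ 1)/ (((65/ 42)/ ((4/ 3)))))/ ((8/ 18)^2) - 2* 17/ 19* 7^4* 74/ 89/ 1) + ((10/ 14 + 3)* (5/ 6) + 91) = -7775500381/ 2308215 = -3368.62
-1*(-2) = 2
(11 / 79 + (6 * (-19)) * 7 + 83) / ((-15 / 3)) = 56474 / 395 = 142.97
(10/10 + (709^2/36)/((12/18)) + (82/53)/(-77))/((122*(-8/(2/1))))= -2051537137/47796672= -42.92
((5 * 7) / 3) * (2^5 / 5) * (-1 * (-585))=43680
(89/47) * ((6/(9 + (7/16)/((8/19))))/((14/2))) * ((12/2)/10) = 205056/2113825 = 0.10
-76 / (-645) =76 / 645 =0.12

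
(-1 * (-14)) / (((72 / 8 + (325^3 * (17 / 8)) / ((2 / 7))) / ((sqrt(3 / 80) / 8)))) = 7 * sqrt(15) / 20425235095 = 0.00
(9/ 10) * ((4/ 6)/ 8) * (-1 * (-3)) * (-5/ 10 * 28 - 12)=-5.85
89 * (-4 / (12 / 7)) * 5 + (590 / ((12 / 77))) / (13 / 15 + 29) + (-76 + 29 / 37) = -14020337 / 14208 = -986.79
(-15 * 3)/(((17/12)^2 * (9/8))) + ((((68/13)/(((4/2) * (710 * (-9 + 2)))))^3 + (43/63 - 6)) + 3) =-1950947418998821463/87689902727597625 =-22.25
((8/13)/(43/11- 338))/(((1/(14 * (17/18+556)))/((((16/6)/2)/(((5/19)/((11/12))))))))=-7375192/110565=-66.70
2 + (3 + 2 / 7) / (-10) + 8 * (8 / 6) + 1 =2801 / 210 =13.34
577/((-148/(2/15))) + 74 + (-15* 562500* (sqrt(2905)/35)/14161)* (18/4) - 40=37163/1110 - 7593750* sqrt(2905)/99127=-4095.45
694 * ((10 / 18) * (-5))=-17350 / 9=-1927.78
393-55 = 338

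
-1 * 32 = -32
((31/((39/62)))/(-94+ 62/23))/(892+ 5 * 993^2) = -22103/201930060150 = -0.00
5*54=270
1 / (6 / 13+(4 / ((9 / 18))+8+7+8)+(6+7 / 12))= 156 / 5935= 0.03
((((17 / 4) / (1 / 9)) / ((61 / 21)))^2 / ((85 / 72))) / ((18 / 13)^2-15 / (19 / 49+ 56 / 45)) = -2018319849 / 99940570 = -20.20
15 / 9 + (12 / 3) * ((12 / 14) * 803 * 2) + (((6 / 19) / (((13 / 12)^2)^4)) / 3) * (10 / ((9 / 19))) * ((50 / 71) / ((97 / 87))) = 649897260266069509 / 117976686986067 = 5508.69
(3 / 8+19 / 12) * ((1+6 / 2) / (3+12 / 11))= 517 / 270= 1.91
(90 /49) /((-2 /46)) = -2070 /49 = -42.24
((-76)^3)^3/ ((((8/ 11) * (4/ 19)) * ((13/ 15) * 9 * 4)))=-690603303278704640/ 39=-17707777007146272.82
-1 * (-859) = 859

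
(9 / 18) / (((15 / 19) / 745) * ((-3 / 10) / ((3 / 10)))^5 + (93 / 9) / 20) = 84930 / 87581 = 0.97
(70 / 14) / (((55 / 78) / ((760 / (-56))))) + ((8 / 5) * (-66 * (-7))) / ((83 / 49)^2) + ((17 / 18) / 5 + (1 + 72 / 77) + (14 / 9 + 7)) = 8215070957 / 47740770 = 172.08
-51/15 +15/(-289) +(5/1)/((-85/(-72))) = 1132/1445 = 0.78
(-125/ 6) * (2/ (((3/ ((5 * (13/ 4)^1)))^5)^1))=-145036328125/ 746496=-194289.49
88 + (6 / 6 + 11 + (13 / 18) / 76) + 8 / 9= 138029 / 1368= 100.90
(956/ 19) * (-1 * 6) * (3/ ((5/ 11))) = -189288/ 95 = -1992.51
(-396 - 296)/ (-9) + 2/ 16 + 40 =8425/ 72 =117.01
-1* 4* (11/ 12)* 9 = -33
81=81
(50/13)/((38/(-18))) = -450/247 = -1.82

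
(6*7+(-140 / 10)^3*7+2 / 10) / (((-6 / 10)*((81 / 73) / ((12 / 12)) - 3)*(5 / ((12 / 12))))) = -2331839 / 690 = -3379.48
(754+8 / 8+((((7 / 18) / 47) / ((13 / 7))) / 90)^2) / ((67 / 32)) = 1479412884928802 / 4102676460675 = 360.60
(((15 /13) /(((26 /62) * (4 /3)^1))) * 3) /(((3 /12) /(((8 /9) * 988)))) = 282720 /13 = 21747.69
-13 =-13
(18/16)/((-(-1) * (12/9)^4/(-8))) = -729/256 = -2.85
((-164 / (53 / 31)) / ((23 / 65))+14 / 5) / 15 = -17.89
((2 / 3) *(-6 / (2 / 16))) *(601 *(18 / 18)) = -19232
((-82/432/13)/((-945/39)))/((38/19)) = 41/136080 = 0.00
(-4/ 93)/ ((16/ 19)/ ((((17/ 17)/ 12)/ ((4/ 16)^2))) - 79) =76/ 138477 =0.00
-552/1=-552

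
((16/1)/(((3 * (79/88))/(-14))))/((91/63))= -59136/1027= -57.58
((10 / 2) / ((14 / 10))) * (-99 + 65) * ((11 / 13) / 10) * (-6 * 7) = 431.54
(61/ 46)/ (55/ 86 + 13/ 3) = 7869/ 29509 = 0.27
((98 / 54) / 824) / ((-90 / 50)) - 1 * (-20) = 4004395 / 200232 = 20.00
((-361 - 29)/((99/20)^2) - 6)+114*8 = 2907902/3267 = 890.08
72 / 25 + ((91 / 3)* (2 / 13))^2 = 5548 / 225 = 24.66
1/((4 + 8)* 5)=1/60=0.02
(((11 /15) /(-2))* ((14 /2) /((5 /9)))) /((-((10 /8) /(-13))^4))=844491648 /15625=54047.47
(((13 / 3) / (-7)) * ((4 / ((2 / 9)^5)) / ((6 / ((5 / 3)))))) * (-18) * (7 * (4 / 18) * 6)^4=173365920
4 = 4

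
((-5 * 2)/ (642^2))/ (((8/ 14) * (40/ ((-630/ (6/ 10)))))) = 1225/ 1099104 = 0.00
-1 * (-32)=32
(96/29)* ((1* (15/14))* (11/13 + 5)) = 54720/2639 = 20.74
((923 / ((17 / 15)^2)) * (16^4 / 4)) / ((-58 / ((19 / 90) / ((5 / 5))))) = -359157760 / 8381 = -42853.81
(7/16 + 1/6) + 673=32333/48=673.60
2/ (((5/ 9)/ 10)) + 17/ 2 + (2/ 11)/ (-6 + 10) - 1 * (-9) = 589/ 11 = 53.55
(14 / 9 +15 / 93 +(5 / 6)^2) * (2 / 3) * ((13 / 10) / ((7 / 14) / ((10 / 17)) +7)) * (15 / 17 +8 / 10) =555841 / 1241085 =0.45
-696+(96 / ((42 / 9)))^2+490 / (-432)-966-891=-22553981 / 10584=-2130.95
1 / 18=0.06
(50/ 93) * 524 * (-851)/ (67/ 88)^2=-172661772800/ 417477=-413583.92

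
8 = 8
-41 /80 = -0.51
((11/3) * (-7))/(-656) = 0.04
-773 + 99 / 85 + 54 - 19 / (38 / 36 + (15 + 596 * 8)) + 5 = -5217701853 / 7319605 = -712.84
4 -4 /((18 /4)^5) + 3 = 413215 /59049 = 7.00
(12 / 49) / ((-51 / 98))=-0.47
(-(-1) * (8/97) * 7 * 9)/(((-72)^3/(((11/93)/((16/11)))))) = -847/748237824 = -0.00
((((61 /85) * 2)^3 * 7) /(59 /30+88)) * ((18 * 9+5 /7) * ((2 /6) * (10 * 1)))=486647264 /3900055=124.78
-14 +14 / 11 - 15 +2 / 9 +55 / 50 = -26141 / 990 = -26.41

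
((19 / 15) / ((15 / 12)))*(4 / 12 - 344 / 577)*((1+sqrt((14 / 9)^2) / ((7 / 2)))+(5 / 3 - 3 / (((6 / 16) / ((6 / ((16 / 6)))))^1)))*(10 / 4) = 463372 / 46737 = 9.91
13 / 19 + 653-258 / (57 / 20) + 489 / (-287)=3061609 / 5453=561.45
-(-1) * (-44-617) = -661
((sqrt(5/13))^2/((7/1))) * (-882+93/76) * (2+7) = -3012255/6916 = -435.55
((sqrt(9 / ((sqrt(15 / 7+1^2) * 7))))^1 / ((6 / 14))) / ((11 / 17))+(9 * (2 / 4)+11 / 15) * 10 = 17 * 154^(3 / 4) / 242+157 / 3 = 55.40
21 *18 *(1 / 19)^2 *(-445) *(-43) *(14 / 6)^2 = 39379830 / 361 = 109085.40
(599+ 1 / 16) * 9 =86265 / 16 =5391.56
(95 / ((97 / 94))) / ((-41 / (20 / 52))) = -44650 / 51701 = -0.86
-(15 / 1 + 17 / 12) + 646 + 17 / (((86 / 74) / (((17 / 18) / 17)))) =975853 / 1548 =630.40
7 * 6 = 42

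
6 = 6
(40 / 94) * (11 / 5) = 0.94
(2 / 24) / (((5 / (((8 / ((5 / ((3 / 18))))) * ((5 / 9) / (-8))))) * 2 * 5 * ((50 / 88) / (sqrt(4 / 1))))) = -11 / 101250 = -0.00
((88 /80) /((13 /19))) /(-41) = -209 /5330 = -0.04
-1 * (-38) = 38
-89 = -89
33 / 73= 0.45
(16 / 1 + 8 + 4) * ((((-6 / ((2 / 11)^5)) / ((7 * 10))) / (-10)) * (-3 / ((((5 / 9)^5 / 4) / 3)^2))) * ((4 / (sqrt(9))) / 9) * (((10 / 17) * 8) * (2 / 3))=-86592348.96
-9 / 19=-0.47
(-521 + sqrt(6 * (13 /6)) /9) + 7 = -514 + sqrt(13) /9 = -513.60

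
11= 11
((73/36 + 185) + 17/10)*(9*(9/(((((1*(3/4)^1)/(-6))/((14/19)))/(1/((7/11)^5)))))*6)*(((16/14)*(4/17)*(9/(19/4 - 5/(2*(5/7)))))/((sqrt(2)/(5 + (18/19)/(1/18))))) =-40744029221862912*sqrt(2)/368373425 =-156419423.34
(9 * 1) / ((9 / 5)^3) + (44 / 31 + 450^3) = 228814882439 / 2511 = 91125002.96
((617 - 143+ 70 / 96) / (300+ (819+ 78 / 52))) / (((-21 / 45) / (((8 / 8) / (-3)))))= 113935 / 376488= 0.30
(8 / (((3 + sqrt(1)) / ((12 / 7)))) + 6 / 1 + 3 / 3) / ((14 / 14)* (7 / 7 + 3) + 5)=73 / 63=1.16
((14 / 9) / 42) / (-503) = -1 / 13581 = -0.00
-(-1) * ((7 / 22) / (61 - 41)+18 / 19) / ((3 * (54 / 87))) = 233537 / 451440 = 0.52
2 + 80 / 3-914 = -2656 / 3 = -885.33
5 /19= 0.26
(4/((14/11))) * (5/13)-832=-75602/91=-830.79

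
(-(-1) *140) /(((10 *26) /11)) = 5.92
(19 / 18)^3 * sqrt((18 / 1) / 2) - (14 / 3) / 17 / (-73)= 8521091 / 2412504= 3.53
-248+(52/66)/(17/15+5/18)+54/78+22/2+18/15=-21298254/90805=-234.55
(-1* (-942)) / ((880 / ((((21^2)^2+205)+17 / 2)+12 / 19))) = 696930693 / 3344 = 208412.29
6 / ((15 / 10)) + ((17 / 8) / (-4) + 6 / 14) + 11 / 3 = 5083 / 672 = 7.56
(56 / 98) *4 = 16 / 7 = 2.29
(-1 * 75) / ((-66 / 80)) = 90.91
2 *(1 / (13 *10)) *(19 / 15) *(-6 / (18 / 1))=-19 / 2925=-0.01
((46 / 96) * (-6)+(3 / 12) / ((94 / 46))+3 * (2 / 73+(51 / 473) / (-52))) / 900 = -150588479 / 50633325600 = -0.00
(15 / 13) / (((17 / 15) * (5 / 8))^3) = 207360 / 63869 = 3.25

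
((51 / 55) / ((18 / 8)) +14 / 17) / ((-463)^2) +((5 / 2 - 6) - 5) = -10222178833 / 1202610090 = -8.50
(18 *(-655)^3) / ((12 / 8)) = -3372136500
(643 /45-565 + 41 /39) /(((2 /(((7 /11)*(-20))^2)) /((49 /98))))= -315119980 /14157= -22258.95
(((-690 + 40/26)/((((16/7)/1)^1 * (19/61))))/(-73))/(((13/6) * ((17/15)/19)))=85987125/838916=102.50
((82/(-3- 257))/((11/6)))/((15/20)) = -164/715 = -0.23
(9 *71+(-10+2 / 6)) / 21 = 1888 / 63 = 29.97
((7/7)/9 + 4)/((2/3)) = 37/6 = 6.17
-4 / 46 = -2 / 23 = -0.09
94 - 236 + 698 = 556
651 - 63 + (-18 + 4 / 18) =5132 / 9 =570.22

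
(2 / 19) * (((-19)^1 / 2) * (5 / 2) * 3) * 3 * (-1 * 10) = 225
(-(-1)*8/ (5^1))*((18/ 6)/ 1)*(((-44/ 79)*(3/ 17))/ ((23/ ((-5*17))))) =3168/ 1817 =1.74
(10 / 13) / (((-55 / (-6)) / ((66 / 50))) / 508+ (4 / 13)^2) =1188720 / 167429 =7.10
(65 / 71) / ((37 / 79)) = 1.95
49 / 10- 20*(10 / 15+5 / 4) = -1003 / 30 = -33.43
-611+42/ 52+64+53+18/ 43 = -550921/ 1118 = -492.77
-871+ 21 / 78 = -22639 / 26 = -870.73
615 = 615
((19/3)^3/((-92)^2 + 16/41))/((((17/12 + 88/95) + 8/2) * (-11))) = -0.00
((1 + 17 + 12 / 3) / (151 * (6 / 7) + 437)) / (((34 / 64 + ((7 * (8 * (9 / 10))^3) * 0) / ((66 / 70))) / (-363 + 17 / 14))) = -356576 / 13481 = -26.45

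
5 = 5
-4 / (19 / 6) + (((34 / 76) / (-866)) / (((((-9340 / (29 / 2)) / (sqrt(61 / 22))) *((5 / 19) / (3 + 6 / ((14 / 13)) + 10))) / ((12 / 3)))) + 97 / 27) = 6409 *sqrt(1342) / 622809880 + 1195 / 513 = 2.33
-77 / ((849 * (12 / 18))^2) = -77 / 320356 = -0.00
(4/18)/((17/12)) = 8/51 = 0.16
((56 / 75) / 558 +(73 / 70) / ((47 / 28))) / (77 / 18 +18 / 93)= 1224652 / 8794875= 0.14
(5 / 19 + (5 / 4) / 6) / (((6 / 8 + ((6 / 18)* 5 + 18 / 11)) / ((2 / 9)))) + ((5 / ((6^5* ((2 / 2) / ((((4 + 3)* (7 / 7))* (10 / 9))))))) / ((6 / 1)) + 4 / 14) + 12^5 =743467879561049 / 2987826912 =248832.31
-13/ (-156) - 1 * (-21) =253/ 12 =21.08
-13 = -13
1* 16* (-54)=-864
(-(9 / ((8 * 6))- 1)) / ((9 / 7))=91 / 144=0.63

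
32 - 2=30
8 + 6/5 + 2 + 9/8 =493/40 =12.32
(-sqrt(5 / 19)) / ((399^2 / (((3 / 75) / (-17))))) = sqrt(95) / 1285548075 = 0.00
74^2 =5476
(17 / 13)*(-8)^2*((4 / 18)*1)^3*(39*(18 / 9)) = 17408 / 243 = 71.64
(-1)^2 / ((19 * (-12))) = -1 / 228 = -0.00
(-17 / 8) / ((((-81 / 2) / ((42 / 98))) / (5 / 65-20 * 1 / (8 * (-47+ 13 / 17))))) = 0.00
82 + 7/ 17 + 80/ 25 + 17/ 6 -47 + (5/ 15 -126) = -42953/ 510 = -84.22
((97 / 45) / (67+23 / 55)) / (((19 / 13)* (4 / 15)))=69355 / 845424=0.08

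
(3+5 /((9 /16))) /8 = 107 /72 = 1.49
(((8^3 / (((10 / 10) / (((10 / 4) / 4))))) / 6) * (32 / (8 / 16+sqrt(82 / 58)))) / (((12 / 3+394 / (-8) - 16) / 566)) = 134463488 / 19845 - 9273344 * sqrt(1189) / 19845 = -9337.31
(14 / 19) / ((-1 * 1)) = -14 / 19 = -0.74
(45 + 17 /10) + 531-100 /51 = 293627 /510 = 575.74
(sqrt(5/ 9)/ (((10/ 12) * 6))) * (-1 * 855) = -57 * sqrt(5) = -127.46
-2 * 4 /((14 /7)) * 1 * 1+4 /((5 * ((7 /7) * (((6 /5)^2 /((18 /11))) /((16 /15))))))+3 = -1 /33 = -0.03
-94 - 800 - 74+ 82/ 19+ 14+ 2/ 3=-54094/ 57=-949.02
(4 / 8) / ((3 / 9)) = 3 / 2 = 1.50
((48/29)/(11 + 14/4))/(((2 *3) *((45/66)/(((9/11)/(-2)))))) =-48/4205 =-0.01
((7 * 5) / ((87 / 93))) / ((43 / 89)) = 96565 / 1247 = 77.44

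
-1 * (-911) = 911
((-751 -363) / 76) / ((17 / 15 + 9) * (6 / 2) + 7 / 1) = -2785 / 7106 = -0.39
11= 11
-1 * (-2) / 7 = 2 / 7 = 0.29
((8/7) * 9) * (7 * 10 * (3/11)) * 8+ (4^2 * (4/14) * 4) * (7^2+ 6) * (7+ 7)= 172160/11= 15650.91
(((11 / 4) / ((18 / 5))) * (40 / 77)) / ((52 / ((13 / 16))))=25 / 4032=0.01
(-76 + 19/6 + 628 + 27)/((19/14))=24451/57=428.96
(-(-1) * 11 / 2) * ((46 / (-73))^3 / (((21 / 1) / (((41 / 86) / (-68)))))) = 5487317 / 11943599934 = 0.00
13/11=1.18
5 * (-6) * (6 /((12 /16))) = -240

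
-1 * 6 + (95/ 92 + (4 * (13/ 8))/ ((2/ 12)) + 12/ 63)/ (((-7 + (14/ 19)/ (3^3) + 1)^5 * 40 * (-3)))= -41738585005514762858793/ 6956481964225451786240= -6.00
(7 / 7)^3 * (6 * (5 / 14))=15 / 7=2.14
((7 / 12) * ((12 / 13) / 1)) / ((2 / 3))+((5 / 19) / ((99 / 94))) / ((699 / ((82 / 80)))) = 55247449 / 68370588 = 0.81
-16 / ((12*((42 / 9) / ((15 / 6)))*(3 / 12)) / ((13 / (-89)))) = 260 / 623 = 0.42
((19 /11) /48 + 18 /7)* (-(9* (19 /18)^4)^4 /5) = -2779709902551165192941797 /342051902860091719680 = -8126.57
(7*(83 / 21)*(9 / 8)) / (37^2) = 0.02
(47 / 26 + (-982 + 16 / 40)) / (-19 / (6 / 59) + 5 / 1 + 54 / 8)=764238 / 136565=5.60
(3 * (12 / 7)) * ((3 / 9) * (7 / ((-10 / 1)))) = -6 / 5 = -1.20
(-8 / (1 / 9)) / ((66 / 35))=-420 / 11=-38.18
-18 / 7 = -2.57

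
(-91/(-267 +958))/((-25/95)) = 1729/3455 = 0.50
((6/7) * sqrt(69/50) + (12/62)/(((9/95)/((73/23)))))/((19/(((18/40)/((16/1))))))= 27 * sqrt(138)/212800 + 219/22816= 0.01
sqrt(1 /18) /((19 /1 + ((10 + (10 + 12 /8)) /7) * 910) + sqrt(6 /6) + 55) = sqrt(2) /17220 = 0.00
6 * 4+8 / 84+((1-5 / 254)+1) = 139087 / 5334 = 26.08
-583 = -583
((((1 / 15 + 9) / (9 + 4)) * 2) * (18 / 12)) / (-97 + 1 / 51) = -3468 / 160745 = -0.02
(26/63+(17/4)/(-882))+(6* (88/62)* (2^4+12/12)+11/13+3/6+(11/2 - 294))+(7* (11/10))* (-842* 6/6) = -47099237903/7108920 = -6625.37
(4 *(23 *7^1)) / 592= 161 / 148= 1.09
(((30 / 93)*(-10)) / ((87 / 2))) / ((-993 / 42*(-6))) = -1400 / 2678121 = -0.00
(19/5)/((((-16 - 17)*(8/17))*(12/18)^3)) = -2907/3520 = -0.83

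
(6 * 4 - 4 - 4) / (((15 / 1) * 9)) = 16 / 135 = 0.12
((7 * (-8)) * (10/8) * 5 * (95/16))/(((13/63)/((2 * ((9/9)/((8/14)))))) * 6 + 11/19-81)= 46433625/1789024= 25.95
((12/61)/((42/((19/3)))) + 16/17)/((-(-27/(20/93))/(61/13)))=0.04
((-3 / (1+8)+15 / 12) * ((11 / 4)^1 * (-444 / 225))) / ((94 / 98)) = -219373 / 42300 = -5.19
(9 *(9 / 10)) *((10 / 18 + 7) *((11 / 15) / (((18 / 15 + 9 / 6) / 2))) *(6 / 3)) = 2992 / 45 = 66.49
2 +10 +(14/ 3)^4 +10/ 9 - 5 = 39073/ 81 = 482.38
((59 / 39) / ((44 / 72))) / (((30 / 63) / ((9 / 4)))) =33453 / 2860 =11.70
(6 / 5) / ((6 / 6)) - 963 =-4809 / 5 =-961.80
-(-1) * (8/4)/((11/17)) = 3.09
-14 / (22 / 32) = -20.36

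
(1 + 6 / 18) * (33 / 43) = 1.02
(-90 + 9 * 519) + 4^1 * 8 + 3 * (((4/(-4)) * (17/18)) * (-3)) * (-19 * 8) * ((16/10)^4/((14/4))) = 9597811/4375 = 2193.79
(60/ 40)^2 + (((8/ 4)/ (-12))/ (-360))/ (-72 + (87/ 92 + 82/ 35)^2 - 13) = 186911941777/ 83072204532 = 2.25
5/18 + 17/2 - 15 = -56/9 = -6.22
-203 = -203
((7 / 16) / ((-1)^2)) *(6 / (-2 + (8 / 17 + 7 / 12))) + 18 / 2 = 2403 / 386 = 6.23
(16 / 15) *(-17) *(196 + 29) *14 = -57120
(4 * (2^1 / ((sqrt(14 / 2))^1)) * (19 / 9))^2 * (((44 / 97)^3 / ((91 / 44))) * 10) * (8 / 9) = 6927680798720 / 423820699029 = 16.35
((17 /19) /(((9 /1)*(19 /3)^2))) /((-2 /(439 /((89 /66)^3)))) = -1072791324 /4835382371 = -0.22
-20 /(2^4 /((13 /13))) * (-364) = 455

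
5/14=0.36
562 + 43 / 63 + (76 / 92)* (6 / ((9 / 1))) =816125 / 1449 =563.23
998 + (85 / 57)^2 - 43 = 3110020 / 3249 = 957.22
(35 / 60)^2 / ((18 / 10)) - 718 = -930283 / 1296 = -717.81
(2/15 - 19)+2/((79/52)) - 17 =-40942/1185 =-34.55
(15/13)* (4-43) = -45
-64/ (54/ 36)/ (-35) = 128/ 105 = 1.22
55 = 55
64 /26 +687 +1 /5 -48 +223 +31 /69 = 3880022 /4485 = 865.11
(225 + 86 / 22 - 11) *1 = 2397 / 11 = 217.91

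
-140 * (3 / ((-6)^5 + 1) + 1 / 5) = -43456 / 1555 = -27.95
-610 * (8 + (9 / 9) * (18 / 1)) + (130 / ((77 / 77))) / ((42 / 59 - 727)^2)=-29122261615330 / 1836208201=-15860.00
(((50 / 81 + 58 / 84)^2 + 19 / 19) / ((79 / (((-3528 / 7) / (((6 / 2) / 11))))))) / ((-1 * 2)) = 38337695 / 1209411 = 31.70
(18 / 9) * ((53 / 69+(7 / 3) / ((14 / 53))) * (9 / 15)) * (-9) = -2385 / 23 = -103.70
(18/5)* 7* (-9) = -1134/5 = -226.80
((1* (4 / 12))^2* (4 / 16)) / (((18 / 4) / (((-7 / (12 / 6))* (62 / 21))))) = -0.06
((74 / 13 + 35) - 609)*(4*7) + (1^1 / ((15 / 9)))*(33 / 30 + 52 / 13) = -10341211 / 650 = -15909.56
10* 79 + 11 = 801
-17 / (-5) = 17 / 5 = 3.40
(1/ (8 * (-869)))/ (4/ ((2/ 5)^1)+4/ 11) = -1/ 72048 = -0.00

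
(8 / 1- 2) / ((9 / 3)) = 2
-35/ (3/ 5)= -175/ 3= -58.33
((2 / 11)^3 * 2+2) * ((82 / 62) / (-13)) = -8446 / 41261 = -0.20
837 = 837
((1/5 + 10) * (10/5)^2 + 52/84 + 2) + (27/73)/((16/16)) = 335642/7665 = 43.79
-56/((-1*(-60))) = -14/15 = -0.93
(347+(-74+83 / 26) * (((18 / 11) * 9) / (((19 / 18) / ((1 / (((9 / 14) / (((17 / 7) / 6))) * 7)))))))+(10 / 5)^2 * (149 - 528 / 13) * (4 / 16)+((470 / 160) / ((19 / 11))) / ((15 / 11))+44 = 268507801 / 652080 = 411.77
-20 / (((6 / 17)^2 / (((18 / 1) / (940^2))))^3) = -24137569 / 275947912422400000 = -0.00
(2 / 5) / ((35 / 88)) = 176 / 175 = 1.01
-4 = -4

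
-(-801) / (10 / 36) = 14418 / 5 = 2883.60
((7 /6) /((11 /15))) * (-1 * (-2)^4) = -280 /11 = -25.45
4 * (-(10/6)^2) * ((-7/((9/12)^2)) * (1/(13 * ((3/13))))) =11200/243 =46.09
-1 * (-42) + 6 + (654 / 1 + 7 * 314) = 2900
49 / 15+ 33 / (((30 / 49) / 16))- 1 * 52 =2441 / 3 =813.67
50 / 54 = 25 / 27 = 0.93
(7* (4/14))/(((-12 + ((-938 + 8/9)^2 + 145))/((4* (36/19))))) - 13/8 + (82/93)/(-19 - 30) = -80963089510979/49278284305656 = -1.64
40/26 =20/13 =1.54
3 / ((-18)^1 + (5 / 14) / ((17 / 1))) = -714 / 4279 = -0.17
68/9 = 7.56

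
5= 5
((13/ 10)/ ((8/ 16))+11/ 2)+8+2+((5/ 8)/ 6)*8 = 284/ 15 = 18.93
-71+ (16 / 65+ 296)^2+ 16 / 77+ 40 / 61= 1740225392617 / 19844825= 87691.65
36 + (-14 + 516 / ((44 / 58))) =7724 / 11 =702.18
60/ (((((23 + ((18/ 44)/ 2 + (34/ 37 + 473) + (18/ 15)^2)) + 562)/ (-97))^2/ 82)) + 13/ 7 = 26714316238668017/ 621070480298163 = 43.01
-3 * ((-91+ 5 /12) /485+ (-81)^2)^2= -1458012739348489 /11290800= -129132810.73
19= 19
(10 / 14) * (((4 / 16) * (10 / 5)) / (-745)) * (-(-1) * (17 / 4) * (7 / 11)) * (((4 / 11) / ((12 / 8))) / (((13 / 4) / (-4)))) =272 / 703131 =0.00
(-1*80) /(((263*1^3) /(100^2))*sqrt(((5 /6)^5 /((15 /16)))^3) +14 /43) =-38211933696491520 /155433750222887 +612581569344000*sqrt(2) /155433750222887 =-240.27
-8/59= -0.14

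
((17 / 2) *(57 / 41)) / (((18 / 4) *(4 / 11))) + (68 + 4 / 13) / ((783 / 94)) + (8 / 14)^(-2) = 41142853 / 2225808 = 18.48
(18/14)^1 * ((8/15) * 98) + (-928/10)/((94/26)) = 41.53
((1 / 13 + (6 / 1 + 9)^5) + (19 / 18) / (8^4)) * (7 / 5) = 1018967143565 / 958464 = 1063125.11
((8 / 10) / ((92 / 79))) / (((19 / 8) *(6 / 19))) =316 / 345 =0.92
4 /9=0.44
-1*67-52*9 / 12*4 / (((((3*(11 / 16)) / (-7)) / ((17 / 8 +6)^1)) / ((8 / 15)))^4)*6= -43790634.18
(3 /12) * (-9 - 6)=-15 /4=-3.75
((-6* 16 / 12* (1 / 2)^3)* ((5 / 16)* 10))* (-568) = 1775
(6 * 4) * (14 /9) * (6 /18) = 112 /9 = 12.44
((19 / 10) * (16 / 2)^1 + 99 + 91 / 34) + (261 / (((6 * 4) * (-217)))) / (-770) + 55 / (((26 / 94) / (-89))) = -5193525179789 / 295415120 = -17580.43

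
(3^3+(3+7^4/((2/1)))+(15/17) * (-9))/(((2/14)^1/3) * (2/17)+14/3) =290969/1112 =261.66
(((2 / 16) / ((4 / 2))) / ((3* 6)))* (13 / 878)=13 / 252864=0.00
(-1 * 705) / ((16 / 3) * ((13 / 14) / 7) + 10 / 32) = -1658160 / 2399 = -691.19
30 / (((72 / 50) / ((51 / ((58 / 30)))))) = 31875 / 58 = 549.57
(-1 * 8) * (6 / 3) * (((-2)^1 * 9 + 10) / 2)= 64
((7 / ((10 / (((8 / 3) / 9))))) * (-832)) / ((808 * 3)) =-2912 / 40905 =-0.07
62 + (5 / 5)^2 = 63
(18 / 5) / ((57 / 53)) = 318 / 95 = 3.35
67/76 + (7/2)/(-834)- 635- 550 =-18763607/15846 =-1184.12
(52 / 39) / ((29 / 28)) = 112 / 87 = 1.29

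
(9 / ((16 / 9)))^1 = 81 / 16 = 5.06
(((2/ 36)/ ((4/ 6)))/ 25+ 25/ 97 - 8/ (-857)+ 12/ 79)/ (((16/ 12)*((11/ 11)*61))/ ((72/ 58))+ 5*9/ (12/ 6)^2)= 7487957619/ 1361214514525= 0.01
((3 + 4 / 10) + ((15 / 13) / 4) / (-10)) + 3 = 3313 / 520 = 6.37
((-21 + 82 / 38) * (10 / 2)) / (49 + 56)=-358 / 399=-0.90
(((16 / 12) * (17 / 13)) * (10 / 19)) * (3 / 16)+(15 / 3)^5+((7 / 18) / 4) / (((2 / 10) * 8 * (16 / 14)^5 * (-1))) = 14569309664125 / 4661968896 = 3125.14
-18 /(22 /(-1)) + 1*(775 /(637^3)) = 2326282202 /2843223383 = 0.82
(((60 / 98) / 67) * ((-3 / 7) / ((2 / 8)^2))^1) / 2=-720 / 22981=-0.03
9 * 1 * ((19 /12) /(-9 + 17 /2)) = -57 /2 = -28.50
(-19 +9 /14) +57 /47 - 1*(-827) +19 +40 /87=47474989 /57246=829.32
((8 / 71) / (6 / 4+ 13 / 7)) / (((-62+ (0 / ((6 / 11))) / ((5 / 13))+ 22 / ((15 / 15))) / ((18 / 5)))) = -252 / 83425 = -0.00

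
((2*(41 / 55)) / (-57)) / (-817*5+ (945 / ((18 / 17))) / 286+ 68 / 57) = 4264 / 665233495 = 0.00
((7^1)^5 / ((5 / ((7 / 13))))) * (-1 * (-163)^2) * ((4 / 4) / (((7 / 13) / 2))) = -893090366 / 5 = -178618073.20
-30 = -30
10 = 10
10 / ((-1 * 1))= -10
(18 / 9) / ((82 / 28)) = 28 / 41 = 0.68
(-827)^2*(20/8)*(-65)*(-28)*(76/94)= 118251324100/47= 2515985619.15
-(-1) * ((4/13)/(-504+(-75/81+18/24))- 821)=-581155955/707863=-821.00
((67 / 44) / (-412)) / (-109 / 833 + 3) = -55811 / 43325920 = -0.00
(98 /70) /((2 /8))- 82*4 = -1612 /5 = -322.40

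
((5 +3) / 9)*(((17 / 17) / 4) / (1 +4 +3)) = 1 / 36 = 0.03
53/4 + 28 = 165/4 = 41.25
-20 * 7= -140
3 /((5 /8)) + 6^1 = 54 /5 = 10.80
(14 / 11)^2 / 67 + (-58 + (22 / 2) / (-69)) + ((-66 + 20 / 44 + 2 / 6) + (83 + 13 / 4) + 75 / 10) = -22075017 / 745844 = -29.60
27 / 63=3 / 7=0.43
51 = 51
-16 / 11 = -1.45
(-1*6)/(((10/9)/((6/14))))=-81/35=-2.31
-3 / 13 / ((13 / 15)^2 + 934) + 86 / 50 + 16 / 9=2151621814 / 615183075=3.50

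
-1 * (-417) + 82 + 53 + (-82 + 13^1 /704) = 330893 /704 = 470.02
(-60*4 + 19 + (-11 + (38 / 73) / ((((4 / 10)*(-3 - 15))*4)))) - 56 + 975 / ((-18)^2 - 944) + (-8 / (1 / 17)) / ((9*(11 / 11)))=-49646887 / 162936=-304.70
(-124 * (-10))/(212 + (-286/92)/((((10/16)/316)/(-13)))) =35650/593539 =0.06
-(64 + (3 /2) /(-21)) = -895 /14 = -63.93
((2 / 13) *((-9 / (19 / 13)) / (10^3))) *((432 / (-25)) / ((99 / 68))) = 7344 / 653125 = 0.01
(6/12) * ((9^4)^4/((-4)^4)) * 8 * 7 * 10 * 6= 194567119829443305/16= 12160444989340206.56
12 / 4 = 3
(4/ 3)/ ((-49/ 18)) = -24/ 49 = -0.49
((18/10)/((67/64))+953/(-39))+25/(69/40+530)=-22.67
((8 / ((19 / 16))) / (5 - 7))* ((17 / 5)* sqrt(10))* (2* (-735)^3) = 172802851200* sqrt(10) / 19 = 28760557682.27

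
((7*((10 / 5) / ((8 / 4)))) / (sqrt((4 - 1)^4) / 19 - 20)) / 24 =-19 / 1272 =-0.01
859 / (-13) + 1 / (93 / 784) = -69695 / 1209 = -57.65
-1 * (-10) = 10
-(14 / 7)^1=-2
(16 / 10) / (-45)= -8 / 225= -0.04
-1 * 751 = -751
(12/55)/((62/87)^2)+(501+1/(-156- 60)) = 5724608537/11416680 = 501.42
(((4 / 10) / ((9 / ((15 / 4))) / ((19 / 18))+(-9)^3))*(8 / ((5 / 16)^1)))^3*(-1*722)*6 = 166168191041536 / 13711097996096625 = 0.01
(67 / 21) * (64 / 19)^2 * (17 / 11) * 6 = 9330688 / 27797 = 335.67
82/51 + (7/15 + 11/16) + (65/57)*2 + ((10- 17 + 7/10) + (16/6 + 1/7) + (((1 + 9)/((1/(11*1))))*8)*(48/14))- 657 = 256310045/108528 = 2361.70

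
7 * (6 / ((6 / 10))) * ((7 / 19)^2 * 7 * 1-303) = -21143.49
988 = 988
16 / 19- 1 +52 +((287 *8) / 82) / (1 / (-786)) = -417167 / 19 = -21956.16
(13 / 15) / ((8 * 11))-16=-21107 / 1320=-15.99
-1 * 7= -7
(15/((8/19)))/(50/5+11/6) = 855/284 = 3.01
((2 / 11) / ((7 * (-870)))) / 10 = -1 / 334950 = -0.00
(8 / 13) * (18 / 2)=72 / 13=5.54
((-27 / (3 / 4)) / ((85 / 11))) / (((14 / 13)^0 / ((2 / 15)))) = -264 / 425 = -0.62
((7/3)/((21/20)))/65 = 4/117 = 0.03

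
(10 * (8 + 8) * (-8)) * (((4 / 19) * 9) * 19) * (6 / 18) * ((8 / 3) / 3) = -40960 / 3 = -13653.33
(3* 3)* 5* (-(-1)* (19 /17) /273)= 285 /1547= 0.18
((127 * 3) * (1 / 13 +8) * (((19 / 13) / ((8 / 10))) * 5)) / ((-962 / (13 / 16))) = -19002375 / 800384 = -23.74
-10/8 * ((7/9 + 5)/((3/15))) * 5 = -1625/9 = -180.56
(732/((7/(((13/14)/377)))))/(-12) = -61/2842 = -0.02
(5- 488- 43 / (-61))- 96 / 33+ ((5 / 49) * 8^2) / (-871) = -13895302108 / 28637609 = -485.21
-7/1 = -7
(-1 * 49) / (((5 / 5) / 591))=-28959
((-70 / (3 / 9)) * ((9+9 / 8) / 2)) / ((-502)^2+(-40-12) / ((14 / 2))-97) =-59535 / 14106376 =-0.00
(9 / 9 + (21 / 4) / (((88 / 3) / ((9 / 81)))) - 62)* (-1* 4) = 21465 / 88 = 243.92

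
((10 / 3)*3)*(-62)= -620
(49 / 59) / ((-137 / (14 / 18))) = -343 / 72747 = -0.00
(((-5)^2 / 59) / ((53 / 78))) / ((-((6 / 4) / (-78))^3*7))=274185600 / 21889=12526.18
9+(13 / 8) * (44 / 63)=1277 / 126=10.13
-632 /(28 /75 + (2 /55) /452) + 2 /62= -3652858777 /2158313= -1692.46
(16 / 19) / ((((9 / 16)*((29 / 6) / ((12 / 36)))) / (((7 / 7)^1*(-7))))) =-3584 / 4959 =-0.72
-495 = -495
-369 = -369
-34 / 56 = -17 / 28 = -0.61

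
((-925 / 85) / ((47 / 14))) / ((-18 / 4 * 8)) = 1295 / 14382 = 0.09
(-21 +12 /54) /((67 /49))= -15.20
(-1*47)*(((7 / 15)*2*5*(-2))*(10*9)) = 39480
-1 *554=-554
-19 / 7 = -2.71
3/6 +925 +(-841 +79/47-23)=5939/94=63.18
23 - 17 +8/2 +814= 824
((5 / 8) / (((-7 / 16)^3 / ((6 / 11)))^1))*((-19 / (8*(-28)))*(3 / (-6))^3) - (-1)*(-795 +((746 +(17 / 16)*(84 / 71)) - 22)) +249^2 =464529589807 / 7500724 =61931.30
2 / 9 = 0.22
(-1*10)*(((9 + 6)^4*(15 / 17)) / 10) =-44669.12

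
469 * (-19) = -8911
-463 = -463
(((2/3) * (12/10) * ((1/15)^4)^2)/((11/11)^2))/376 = 1/1204558593750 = 0.00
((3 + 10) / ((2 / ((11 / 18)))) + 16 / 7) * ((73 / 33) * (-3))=-115121 / 2772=-41.53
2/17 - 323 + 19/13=-71034/221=-321.42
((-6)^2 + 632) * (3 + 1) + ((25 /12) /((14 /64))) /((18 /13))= 506308 /189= 2678.88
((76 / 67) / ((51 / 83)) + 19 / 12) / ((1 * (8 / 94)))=2203031 / 54672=40.30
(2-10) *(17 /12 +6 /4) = -70 /3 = -23.33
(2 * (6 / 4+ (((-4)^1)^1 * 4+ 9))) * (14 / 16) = -77 / 8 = -9.62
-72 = -72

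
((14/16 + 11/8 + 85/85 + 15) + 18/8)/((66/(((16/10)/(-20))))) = -41/1650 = -0.02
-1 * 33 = -33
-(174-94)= -80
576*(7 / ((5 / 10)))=8064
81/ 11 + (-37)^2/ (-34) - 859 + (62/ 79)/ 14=-184453169/ 206822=-891.85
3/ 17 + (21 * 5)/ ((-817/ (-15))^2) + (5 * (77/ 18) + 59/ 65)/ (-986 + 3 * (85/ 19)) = 0.19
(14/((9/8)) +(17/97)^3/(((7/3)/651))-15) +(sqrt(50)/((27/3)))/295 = -8654936/8214057 +sqrt(2)/531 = -1.05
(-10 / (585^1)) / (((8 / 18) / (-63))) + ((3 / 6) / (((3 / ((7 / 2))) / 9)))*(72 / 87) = 5103 / 754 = 6.77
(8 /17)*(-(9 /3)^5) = -1944 /17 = -114.35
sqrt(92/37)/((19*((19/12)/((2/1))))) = 48*sqrt(851)/13357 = 0.10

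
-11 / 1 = -11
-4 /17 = -0.24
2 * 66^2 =8712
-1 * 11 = -11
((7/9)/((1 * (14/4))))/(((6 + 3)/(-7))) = -14/81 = -0.17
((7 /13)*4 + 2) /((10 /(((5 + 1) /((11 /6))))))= 1.36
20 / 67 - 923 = -61821 / 67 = -922.70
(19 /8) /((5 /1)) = 19 /40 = 0.48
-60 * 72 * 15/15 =-4320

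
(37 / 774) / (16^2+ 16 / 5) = 185 / 1003104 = 0.00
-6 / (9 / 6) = -4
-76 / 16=-19 / 4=-4.75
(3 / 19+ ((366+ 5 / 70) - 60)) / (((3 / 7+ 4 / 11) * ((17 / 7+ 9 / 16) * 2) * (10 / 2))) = 25088756 / 1941325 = 12.92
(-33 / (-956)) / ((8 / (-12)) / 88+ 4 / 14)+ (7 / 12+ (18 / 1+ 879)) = 661678609 / 737076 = 897.71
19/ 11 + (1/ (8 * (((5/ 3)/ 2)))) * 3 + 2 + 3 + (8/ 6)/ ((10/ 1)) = 965/ 132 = 7.31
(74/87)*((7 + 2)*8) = 1776/29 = 61.24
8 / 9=0.89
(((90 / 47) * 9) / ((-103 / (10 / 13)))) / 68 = -2025 / 1069861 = -0.00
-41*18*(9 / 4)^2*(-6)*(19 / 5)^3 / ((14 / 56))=615025953 / 125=4920207.62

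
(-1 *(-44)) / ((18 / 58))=1276 / 9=141.78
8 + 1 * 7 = 15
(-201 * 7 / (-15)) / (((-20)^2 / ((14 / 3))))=1.09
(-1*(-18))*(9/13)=162/13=12.46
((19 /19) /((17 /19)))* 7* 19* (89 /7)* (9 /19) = 15219 /17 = 895.24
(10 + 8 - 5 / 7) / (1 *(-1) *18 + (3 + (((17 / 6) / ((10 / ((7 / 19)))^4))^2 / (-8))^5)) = -3387597839578480259316288696711424113444890452025316200901016289280000000000000000000000000000000000000000 / 2939651017816036588662895150038839106708376012088084306567087454491055353082625825216484633987889738335143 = -1.15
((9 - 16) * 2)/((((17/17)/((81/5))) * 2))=-567/5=-113.40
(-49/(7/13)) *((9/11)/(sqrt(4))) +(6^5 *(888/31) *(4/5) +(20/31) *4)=19597729/110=178161.17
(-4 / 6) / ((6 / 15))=-5 / 3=-1.67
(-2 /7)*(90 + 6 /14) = -1266 /49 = -25.84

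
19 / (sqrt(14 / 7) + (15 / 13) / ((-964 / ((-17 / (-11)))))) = 667892940 / 38006282783 + 361060304176*sqrt(2) / 38006282783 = 13.45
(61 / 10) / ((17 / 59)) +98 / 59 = 229001 / 10030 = 22.83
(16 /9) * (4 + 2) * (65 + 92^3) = 24920096 /3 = 8306698.67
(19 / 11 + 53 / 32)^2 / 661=1418481 / 81900544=0.02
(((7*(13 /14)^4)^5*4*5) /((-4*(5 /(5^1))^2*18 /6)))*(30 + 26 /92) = -18909938956006395441606995 /98141244283328397312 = -192680.86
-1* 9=-9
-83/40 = -2.08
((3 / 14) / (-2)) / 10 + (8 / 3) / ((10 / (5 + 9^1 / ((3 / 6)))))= 5143 / 840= 6.12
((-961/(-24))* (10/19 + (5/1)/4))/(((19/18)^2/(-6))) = -10508535/27436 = -383.02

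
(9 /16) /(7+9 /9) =0.07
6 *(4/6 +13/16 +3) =215/8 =26.88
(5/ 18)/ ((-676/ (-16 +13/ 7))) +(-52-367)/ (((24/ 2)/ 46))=-45602119/ 28392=-1606.16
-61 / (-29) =61 / 29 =2.10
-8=-8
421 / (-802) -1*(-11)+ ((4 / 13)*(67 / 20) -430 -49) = -24370471 / 52130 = -467.49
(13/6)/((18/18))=13/6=2.17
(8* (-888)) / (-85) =7104 / 85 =83.58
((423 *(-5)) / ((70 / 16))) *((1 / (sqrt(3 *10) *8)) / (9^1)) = -47 *sqrt(30) / 210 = -1.23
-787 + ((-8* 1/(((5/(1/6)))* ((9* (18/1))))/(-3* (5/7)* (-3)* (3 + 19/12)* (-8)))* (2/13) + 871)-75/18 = 2080596403/26061750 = 79.83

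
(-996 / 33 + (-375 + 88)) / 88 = -3489 / 968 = -3.60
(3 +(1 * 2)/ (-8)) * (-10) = -55/ 2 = -27.50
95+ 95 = 190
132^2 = 17424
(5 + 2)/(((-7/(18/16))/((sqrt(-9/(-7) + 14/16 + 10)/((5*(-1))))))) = 0.78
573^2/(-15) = -109443/5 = -21888.60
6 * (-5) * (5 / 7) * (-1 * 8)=171.43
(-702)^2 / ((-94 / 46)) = -11334492 / 47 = -241159.40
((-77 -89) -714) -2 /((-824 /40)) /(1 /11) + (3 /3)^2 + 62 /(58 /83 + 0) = -2357364 /2987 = -789.21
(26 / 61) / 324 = 13 / 9882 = 0.00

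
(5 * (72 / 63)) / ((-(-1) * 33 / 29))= 1160 / 231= 5.02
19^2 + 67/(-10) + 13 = 3673/10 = 367.30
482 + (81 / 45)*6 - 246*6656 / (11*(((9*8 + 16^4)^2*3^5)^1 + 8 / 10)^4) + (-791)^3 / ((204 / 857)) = -4009991713122058752757404668034921379168380224780307810602777 / 1928694637917870506137029824660146210583447603578260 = -2079122134.88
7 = 7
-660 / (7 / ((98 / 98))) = -660 / 7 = -94.29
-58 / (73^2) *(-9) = 522 / 5329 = 0.10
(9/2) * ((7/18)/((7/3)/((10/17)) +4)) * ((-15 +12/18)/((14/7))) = -1.57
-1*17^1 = -17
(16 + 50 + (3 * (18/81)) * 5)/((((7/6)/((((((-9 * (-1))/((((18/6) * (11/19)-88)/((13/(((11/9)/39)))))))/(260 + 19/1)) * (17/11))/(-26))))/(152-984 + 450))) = -9008165088/43035223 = -209.32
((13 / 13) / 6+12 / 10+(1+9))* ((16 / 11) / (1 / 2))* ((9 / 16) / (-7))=-93 / 35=-2.66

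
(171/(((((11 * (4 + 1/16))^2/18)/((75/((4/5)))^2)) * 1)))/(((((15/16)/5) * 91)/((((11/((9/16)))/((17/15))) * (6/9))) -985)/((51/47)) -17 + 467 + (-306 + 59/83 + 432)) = -3001921689600000/73052688014449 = -41.09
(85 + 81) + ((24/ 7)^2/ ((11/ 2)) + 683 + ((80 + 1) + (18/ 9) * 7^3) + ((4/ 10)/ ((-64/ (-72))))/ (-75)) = 436086383/ 269500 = 1618.13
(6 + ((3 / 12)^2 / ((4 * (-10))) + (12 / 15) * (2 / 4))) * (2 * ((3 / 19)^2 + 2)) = 25.91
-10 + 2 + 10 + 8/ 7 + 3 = 43/ 7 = 6.14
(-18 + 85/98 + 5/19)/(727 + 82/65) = -2041715/88141494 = -0.02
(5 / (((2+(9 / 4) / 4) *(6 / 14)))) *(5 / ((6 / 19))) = 26600 / 369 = 72.09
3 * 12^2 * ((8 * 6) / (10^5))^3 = 1458 / 30517578125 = 0.00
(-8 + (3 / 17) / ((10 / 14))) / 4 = -659 / 340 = -1.94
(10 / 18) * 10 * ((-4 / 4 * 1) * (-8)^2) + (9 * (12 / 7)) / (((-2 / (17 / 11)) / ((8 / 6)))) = -257416 / 693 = -371.45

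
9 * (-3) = -27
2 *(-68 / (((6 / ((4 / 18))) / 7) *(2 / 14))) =-6664 / 27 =-246.81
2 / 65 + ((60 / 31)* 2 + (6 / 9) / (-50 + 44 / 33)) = 571911 / 147095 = 3.89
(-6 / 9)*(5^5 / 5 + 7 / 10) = -6257 / 15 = -417.13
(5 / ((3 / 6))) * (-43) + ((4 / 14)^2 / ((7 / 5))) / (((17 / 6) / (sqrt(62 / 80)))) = -430 + 6 * sqrt(310) / 5831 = -429.98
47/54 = 0.87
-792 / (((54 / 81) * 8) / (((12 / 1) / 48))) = -297 / 8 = -37.12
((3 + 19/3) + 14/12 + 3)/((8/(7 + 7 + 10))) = 81/2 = 40.50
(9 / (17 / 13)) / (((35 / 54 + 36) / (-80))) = -505440 / 33643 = -15.02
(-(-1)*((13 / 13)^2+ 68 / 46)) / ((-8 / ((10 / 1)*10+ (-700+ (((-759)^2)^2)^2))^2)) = -691422120967473522254583043274913948782424174537 / 184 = -3757728918301486533992299000000000000000000000.00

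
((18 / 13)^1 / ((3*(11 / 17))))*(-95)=-9690 / 143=-67.76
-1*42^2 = -1764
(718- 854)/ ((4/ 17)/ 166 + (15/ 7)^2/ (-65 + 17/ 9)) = 5340849472/ 2801611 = 1906.35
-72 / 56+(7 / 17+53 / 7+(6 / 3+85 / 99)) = 112580 / 11781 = 9.56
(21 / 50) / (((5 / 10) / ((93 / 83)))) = 1953 / 2075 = 0.94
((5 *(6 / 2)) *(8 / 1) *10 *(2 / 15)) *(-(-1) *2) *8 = 2560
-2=-2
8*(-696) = -5568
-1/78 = -0.01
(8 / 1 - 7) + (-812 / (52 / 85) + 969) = -4645 / 13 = -357.31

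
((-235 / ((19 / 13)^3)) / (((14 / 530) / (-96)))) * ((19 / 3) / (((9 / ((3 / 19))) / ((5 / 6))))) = 10945454000 / 432117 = 25329.84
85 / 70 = 17 / 14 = 1.21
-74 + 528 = 454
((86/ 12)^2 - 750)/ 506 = -25151/ 18216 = -1.38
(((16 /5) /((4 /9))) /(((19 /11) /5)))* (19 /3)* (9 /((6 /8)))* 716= 1134144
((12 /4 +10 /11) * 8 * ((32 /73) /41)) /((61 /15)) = 165120 /2008303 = 0.08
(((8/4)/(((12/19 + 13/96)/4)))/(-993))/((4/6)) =-0.02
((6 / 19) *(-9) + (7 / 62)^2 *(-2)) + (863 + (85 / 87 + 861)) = 5471255261 / 3177066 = 1722.11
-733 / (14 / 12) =-4398 / 7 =-628.29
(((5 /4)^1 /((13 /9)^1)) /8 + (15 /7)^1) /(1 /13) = 6555 /224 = 29.26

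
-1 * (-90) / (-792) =-5 / 44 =-0.11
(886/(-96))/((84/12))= -443/336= -1.32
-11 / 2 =-5.50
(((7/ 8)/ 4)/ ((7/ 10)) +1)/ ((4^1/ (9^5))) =1240029/ 64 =19375.45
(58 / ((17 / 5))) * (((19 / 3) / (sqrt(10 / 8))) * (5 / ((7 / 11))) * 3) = 121220 * sqrt(5) / 119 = 2277.78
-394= -394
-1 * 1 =-1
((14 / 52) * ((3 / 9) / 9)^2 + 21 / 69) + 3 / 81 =0.34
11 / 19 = 0.58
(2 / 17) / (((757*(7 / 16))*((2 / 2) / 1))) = 32 / 90083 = 0.00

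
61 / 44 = 1.39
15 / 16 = 0.94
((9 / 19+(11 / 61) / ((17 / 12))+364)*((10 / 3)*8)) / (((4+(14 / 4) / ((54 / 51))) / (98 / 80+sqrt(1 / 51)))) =1816.67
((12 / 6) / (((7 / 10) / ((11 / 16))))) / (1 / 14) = 55 / 2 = 27.50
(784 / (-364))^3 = -21952 / 2197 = -9.99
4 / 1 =4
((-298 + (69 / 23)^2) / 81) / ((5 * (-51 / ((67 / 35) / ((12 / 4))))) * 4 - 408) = 1139 / 640548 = 0.00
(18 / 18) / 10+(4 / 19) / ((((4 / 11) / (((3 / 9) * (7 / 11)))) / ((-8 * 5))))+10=2957 / 570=5.19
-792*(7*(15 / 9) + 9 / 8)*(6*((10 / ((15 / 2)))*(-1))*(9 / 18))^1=40524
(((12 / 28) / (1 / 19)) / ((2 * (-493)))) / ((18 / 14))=-19 / 2958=-0.01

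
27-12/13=339/13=26.08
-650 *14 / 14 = -650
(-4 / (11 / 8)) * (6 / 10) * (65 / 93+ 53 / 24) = -8652 / 1705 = -5.07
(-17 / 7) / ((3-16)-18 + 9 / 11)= 187 / 2324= 0.08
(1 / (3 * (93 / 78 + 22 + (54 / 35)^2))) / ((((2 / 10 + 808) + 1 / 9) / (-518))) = -3172750 / 379824303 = -0.01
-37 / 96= -0.39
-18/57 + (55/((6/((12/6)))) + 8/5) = 5591/285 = 19.62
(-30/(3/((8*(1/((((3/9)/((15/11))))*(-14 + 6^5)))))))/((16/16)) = -0.04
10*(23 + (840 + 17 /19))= 164140 /19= 8638.95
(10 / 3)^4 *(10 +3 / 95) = 1906000 / 1539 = 1238.47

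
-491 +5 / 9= -4414 / 9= -490.44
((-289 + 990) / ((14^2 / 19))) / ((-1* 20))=-13319 / 3920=-3.40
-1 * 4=-4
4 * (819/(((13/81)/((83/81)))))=20916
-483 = -483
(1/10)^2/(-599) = -1/59900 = -0.00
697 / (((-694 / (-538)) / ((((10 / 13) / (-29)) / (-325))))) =374986 / 8503235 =0.04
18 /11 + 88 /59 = 2030 /649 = 3.13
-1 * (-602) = 602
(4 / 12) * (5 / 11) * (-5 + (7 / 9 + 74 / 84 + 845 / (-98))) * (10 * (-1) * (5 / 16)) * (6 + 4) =824375 / 14553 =56.65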